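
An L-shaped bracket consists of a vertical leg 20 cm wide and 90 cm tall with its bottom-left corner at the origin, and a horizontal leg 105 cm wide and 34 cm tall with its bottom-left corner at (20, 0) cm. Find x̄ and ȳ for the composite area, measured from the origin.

vertical leg: A = 20 × 90 = 1800.00, centroid at (10.00, 45.00).
horizontal leg: A = 105 × 34 = 3570.00, centroid at (72.50, 17.00).
ΣA = 5370.00 cm², ΣAx̄ = 276825.00 cm³, ΣAȳ = 141690.00 cm³.
x̄ = 276825.00/5370.00 = 51.55 cm; ȳ = 141690.00/5370.00 = 26.39 cm.

x̄ = 51.55 cm, ȳ = 26.39 cm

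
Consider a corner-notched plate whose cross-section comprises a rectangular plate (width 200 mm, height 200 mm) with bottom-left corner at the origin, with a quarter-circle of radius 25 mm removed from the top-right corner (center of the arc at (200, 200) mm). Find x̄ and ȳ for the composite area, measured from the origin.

x̄ = 98.89 mm, ȳ = 98.89 mm

plate: A = 200 × 200 = 40000.00, centroid at (100.00, 100.00).
removed quarter-circle: A = −¼π·25² = -490.87, centroid at (189.39, 189.39).
ΣA = 39509.13 mm²
ΣAx̄ = (40000.00)(100.00) + (-490.87)(189.39) = 3907033.56 mm³
ΣAȳ = (40000.00)(100.00) + (-490.87)(189.39) = 3907033.56 mm³
x̄ = 3907033.56 / 39509.13 = 98.89 mm
ȳ = 3907033.56 / 39509.13 = 98.89 mm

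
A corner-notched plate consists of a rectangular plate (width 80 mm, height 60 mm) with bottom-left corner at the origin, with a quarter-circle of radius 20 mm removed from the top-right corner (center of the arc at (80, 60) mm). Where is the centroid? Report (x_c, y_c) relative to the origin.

x_c = 37.79 mm, y_c = 28.49 mm

plate: A = 80 × 60 = 4800.00, centroid at (40.00, 30.00).
removed quarter-circle: A = −¼π·20² = -314.16, centroid at (71.51, 51.51).
ΣA = 4485.84 mm²
ΣAx_c = (4800.00)(40.00) + (-314.16)(71.51) = 169533.93 mm³
ΣAy_c = (4800.00)(30.00) + (-314.16)(51.51) = 127817.11 mm³
x_c = 169533.93 / 4485.84 = 37.79 mm
y_c = 127817.11 / 4485.84 = 28.49 mm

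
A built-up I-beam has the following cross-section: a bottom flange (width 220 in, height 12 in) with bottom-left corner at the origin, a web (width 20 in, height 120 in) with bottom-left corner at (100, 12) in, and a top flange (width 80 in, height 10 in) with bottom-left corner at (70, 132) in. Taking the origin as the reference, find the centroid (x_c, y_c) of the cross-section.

x_c = 110.00 in, y_c = 51.07 in

bottom flange: A = 220 × 12 = 2640.00, centroid at (110.00, 6.00).
web: A = 20 × 120 = 2400.00, centroid at (110.00, 72.00).
top flange: A = 80 × 10 = 800.00, centroid at (110.00, 137.00).
ΣA = 5840.00 in², ΣAx_c = 642400.00 in³, ΣAy_c = 298240.00 in³.
x_c = 642400.00/5840.00 = 110.00 in; y_c = 298240.00/5840.00 = 51.07 in.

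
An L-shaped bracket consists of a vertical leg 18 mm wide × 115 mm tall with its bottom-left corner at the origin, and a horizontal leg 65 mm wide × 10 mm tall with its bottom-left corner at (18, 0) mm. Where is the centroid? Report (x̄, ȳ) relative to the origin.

Part | A | x̄ᵢ | ȳᵢ | A·x̄ᵢ | A·ȳᵢ
vertical leg | 2070.00 | 9.00 | 57.50 | 18630.00 | 119025.00
horizontal leg | 650.00 | 50.50 | 5.00 | 32825.00 | 3250.00
Σ | 2720.00 |  |  | 51455.00 | 122275.00
x̄ = 51455.00 / 2720.00 = 18.92 mm
ȳ = 122275.00 / 2720.00 = 44.95 mm

x̄ = 18.92 mm, ȳ = 44.95 mm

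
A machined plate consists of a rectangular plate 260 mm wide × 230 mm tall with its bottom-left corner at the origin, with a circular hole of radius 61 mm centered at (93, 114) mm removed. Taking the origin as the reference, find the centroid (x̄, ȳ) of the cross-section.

x̄ = 138.99 mm, ȳ = 115.24 mm

plate: A = 260 × 230 = 59800.00, centroid at (130.00, 115.00).
hole: A = −π·61² = -11689.87, centroid at (93.00, 114.00).
ΣA = 48110.13 mm²
ΣAx̄ = (59800.00)(130.00) + (-11689.87)(93.00) = 6686842.44 mm³
ΣAȳ = (59800.00)(115.00) + (-11689.87)(114.00) = 5544355.25 mm³
x̄ = 6686842.44 / 48110.13 = 138.99 mm
ȳ = 5544355.25 / 48110.13 = 115.24 mm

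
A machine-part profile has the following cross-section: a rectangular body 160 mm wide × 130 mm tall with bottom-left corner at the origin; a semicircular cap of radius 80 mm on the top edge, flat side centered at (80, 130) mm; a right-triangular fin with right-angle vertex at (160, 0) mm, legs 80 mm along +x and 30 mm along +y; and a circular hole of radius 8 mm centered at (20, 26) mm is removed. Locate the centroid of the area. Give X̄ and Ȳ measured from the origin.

Part | A | x̄ᵢ | ȳᵢ | A·x̄ᵢ | A·ȳᵢ
rectangular body | 20800.00 | 80.00 | 65.00 | 1664000.00 | 1352000.00
semicircular top | 10053.10 | 80.00 | 163.95 | 804247.72 | 1648235.88
triangular fin | 1200.00 | 186.67 | 10.00 | 224000.00 | 12000.00
hole | -201.06 | 20.00 | 26.00 | -4021.24 | -5227.61
Σ | 31852.03 |  |  | 2688226.48 | 3007008.27
X̄ = 2688226.48 / 31852.03 = 84.40 mm
Ȳ = 3007008.27 / 31852.03 = 94.41 mm

X̄ = 84.40 mm, Ȳ = 94.41 mm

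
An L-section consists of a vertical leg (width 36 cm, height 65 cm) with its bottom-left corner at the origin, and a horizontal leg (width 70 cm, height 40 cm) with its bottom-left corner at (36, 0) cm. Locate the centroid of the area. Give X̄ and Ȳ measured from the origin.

X̄ = 46.87 cm, Ȳ = 25.69 cm

vertical leg: A = 36 × 65 = 2340.00, centroid at (18.00, 32.50).
horizontal leg: A = 70 × 40 = 2800.00, centroid at (71.00, 20.00).
ΣA = 5140.00 cm²
ΣAX̄ = (2340.00)(18.00) + (2800.00)(71.00) = 240920.00 cm³
ΣAȲ = (2340.00)(32.50) + (2800.00)(20.00) = 132050.00 cm³
X̄ = 240920.00 / 5140.00 = 46.87 cm
Ȳ = 132050.00 / 5140.00 = 25.69 cm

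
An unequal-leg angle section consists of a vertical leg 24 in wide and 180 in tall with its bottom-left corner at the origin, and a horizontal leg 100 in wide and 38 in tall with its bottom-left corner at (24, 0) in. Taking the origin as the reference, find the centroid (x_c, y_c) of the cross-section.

x_c = 41.01 in, y_c = 56.77 in

vertical leg: A = 24 × 180 = 4320.00, centroid at (12.00, 90.00).
horizontal leg: A = 100 × 38 = 3800.00, centroid at (74.00, 19.00).
ΣA = 8120.00 in²
ΣAx_c = (4320.00)(12.00) + (3800.00)(74.00) = 333040.00 in³
ΣAy_c = (4320.00)(90.00) + (3800.00)(19.00) = 461000.00 in³
x_c = 333040.00 / 8120.00 = 41.01 in
y_c = 461000.00 / 8120.00 = 56.77 in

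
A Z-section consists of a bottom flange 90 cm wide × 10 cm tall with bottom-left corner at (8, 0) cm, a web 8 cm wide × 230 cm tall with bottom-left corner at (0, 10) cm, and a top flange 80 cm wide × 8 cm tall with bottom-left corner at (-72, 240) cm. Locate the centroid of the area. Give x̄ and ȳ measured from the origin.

x̄ = 10.23 cm, ȳ = 115.58 cm

Part | A | x̄ᵢ | ȳᵢ | A·x̄ᵢ | A·ȳᵢ
bottom flange | 900.00 | 53.00 | 5.00 | 47700.00 | 4500.00
web | 1840.00 | 4.00 | 125.00 | 7360.00 | 230000.00
top flange | 640.00 | -32.00 | 244.00 | -20480.00 | 156160.00
Σ | 3380.00 |  |  | 34580.00 | 390660.00
x̄ = 34580.00 / 3380.00 = 10.23 cm
ȳ = 390660.00 / 3380.00 = 115.58 cm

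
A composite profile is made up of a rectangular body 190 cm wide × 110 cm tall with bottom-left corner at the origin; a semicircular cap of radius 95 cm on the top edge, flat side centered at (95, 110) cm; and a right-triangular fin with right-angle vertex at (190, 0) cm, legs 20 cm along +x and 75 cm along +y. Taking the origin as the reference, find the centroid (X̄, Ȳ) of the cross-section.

rectangular body: A = 190 × 110 = 20900.00, centroid at (95.00, 55.00).
semicircular top: A = ½π·95² = 14176.44, centroid at (95.00, 150.32).
triangular fin: A = ½·20·75 = 750.00, centroid at (196.67, 25.00).
ΣA = 35826.44 cm²
ΣAX̄ = (20900.00)(95.00) + (14176.44)(95.00) + (750.00)(196.67) = 3479761.50 cm³
ΣAȲ = (20900.00)(55.00) + (14176.44)(150.32) + (750.00)(25.00) = 3299241.39 cm³
X̄ = 3479761.50 / 35826.44 = 97.13 cm
Ȳ = 3299241.39 / 35826.44 = 92.09 cm

X̄ = 97.13 cm, Ȳ = 92.09 cm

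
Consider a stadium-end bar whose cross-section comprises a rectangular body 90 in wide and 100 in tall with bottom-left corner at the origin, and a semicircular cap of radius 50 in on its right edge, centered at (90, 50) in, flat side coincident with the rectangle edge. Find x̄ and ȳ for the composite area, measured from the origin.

x̄ = 65.12 in, ȳ = 50.00 in

Part | A | x̄ᵢ | ȳᵢ | A·x̄ᵢ | A·ȳᵢ
rectangular body | 9000.00 | 45.00 | 50.00 | 405000.00 | 450000.00
semicircular end | 3926.99 | 111.22 | 50.00 | 436762.51 | 196349.54
Σ | 12926.99 |  |  | 841762.51 | 646349.54
x̄ = 841762.51 / 12926.99 = 65.12 in
ȳ = 646349.54 / 12926.99 = 50.00 in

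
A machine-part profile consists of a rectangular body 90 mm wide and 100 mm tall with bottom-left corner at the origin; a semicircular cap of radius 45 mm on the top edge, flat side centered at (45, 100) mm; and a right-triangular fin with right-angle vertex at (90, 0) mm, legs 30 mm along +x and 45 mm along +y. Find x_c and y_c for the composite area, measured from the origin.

x_c = 47.89 mm, y_c = 65.26 mm

rectangular body: A = 90 × 100 = 9000.00, centroid at (45.00, 50.00).
semicircular top: A = ½π·45² = 3180.86, centroid at (45.00, 119.10).
triangular fin: A = ½·30·45 = 675.00, centroid at (100.00, 15.00).
ΣA = 12855.86 mm², ΣAx_c = 615638.82 mm³, ΣAy_c = 838961.26 mm³.
x_c = 615638.82/12855.86 = 47.89 mm; y_c = 838961.26/12855.86 = 65.26 mm.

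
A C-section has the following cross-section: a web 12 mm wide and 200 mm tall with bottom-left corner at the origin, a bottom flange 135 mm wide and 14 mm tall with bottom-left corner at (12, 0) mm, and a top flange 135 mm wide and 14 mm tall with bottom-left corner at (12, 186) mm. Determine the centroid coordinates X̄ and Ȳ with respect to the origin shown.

X̄ = 50.96 mm, Ȳ = 100.00 mm

web: A = 12 × 200 = 2400.00, centroid at (6.00, 100.00).
bottom flange: A = 135 × 14 = 1890.00, centroid at (79.50, 7.00).
top flange: A = 135 × 14 = 1890.00, centroid at (79.50, 193.00).
ΣA = 6180.00 mm², ΣAX̄ = 314910.00 mm³, ΣAȲ = 618000.00 mm³.
X̄ = 314910.00/6180.00 = 50.96 mm; Ȳ = 618000.00/6180.00 = 100.00 mm.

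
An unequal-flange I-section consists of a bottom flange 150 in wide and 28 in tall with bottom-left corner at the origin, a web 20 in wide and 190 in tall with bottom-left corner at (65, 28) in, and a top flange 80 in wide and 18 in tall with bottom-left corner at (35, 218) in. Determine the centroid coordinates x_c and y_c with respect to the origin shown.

x_c = 75.00 in, y_c = 90.37 in

Part | A | x̄ᵢ | ȳᵢ | A·x̄ᵢ | A·ȳᵢ
bottom flange | 4200.00 | 75.00 | 14.00 | 315000.00 | 58800.00
web | 3800.00 | 75.00 | 123.00 | 285000.00 | 467400.00
top flange | 1440.00 | 75.00 | 227.00 | 108000.00 | 326880.00
Σ | 9440.00 |  |  | 708000.00 | 853080.00
x_c = 708000.00 / 9440.00 = 75.00 in
y_c = 853080.00 / 9440.00 = 90.37 in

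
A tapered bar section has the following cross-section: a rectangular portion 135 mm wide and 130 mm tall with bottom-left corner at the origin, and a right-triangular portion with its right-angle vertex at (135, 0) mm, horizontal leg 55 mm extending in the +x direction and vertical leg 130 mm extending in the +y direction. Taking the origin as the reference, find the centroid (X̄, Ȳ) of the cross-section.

X̄ = 82.03 mm, Ȳ = 61.33 mm

Part | A | x̄ᵢ | ȳᵢ | A·x̄ᵢ | A·ȳᵢ
rectangular portion | 17550.00 | 67.50 | 65.00 | 1184625.00 | 1140750.00
triangular portion | 3575.00 | 153.33 | 43.33 | 548166.67 | 154916.67
Σ | 21125.00 |  |  | 1732791.67 | 1295666.67
X̄ = 1732791.67 / 21125.00 = 82.03 mm
Ȳ = 1295666.67 / 21125.00 = 61.33 mm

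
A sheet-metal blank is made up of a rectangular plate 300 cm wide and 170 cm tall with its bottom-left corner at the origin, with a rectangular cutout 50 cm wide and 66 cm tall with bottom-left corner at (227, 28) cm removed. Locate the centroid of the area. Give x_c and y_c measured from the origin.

Part | A | x̄ᵢ | ȳᵢ | A·x̄ᵢ | A·ȳᵢ
plate | 51000.00 | 150.00 | 85.00 | 7650000.00 | 4335000.00
hole | -3300.00 | 252.00 | 61.00 | -831600.00 | -201300.00
Σ | 47700.00 |  |  | 6818400.00 | 4133700.00
x_c = 6818400.00 / 47700.00 = 142.94 cm
y_c = 4133700.00 / 47700.00 = 86.66 cm

x_c = 142.94 cm, y_c = 86.66 cm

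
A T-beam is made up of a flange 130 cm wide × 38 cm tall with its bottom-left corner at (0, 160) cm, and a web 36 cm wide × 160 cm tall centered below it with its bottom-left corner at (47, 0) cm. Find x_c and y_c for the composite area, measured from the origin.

x_c = 65.00 cm, y_c = 125.71 cm

web: A = 36 × 160 = 5760.00, centroid at (65.00, 80.00).
flange: A = 130 × 38 = 4940.00, centroid at (65.00, 179.00).
ΣA = 10700.00 cm²
ΣAx_c = (5760.00)(65.00) + (4940.00)(65.00) = 695500.00 cm³
ΣAy_c = (5760.00)(80.00) + (4940.00)(179.00) = 1345060.00 cm³
x_c = 695500.00 / 10700.00 = 65.00 cm
y_c = 1345060.00 / 10700.00 = 125.71 cm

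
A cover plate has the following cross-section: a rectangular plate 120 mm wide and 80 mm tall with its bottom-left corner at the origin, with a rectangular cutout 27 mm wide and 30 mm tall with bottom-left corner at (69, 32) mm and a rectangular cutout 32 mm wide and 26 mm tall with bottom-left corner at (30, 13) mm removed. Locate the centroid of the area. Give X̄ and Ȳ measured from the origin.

X̄ = 59.17 mm, Ȳ = 40.75 mm

plate: A = 120 × 80 = 9600.00, centroid at (60.00, 40.00).
hole 1: A = −(27 × 30) = -810.00, centroid at (82.50, 47.00).
hole 2: A = −(32 × 26) = -832.00, centroid at (46.00, 26.00).
ΣA = 7958.00 mm², ΣAX̄ = 470903.00 mm³, ΣAȲ = 324298.00 mm³.
X̄ = 470903.00/7958.00 = 59.17 mm; Ȳ = 324298.00/7958.00 = 40.75 mm.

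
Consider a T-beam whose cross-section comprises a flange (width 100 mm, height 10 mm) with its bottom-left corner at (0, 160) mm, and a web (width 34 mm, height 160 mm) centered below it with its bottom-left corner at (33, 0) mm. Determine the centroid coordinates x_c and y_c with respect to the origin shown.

web: A = 34 × 160 = 5440.00, centroid at (50.00, 80.00).
flange: A = 100 × 10 = 1000.00, centroid at (50.00, 165.00).
ΣA = 6440.00 mm², ΣAx_c = 322000.00 mm³, ΣAy_c = 600200.00 mm³.
x_c = 322000.00/6440.00 = 50.00 mm; y_c = 600200.00/6440.00 = 93.20 mm.

x_c = 50.00 mm, y_c = 93.20 mm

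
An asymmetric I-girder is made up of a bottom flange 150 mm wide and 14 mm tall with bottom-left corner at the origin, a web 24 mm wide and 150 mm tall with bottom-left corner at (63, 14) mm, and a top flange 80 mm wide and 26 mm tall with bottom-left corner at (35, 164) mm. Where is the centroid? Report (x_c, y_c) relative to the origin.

x_c = 75.00 mm, y_c = 90.39 mm

bottom flange: A = 150 × 14 = 2100.00, centroid at (75.00, 7.00).
web: A = 24 × 150 = 3600.00, centroid at (75.00, 89.00).
top flange: A = 80 × 26 = 2080.00, centroid at (75.00, 177.00).
ΣA = 7780.00 mm², ΣAx_c = 583500.00 mm³, ΣAy_c = 703260.00 mm³.
x_c = 583500.00/7780.00 = 75.00 mm; y_c = 703260.00/7780.00 = 90.39 mm.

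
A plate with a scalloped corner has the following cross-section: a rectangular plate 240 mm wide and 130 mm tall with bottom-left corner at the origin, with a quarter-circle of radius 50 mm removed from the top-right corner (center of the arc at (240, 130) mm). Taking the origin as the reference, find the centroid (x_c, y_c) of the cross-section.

x_c = 113.37 mm, y_c = 62.06 mm

Part | A | x̄ᵢ | ȳᵢ | A·x̄ᵢ | A·ȳᵢ
plate | 31200.00 | 120.00 | 65.00 | 3744000.00 | 2028000.00
removed quarter-circle | -1963.50 | 218.78 | 108.78 | -429572.23 | -213587.74
Σ | 29236.50 |  |  | 3314427.77 | 1814412.26
x_c = 3314427.77 / 29236.50 = 113.37 mm
y_c = 1814412.26 / 29236.50 = 62.06 mm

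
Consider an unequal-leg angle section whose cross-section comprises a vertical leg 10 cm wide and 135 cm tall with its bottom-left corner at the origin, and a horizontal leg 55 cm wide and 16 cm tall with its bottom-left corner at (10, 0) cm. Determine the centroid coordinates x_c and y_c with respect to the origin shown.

vertical leg: A = 10 × 135 = 1350.00, centroid at (5.00, 67.50).
horizontal leg: A = 55 × 16 = 880.00, centroid at (37.50, 8.00).
ΣA = 2230.00 cm², ΣAx_c = 39750.00 cm³, ΣAy_c = 98165.00 cm³.
x_c = 39750.00/2230.00 = 17.83 cm; y_c = 98165.00/2230.00 = 44.02 cm.

x_c = 17.83 cm, y_c = 44.02 cm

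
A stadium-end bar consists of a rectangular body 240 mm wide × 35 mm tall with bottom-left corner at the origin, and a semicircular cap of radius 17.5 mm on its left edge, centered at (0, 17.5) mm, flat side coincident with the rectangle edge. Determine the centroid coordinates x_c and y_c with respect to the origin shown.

x_c = 113.10 mm, y_c = 17.50 mm

Part | A | x̄ᵢ | ȳᵢ | A·x̄ᵢ | A·ȳᵢ
rectangular body | 8400.00 | 120.00 | 17.50 | 1008000.00 | 147000.00
semicircular end | 481.06 | -7.43 | 17.50 | -3572.92 | 8418.49
Σ | 8881.06 |  |  | 1004427.08 | 155418.49
x_c = 1004427.08 / 8881.06 = 113.10 mm
y_c = 155418.49 / 8881.06 = 17.50 mm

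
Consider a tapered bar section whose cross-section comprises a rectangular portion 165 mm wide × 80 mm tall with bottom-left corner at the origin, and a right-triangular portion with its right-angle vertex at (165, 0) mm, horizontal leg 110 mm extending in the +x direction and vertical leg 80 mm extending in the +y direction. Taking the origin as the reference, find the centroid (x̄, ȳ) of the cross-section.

rectangular portion: A = 165 × 80 = 13200.00, centroid at (82.50, 40.00).
triangular portion: A = ½·110·80 = 4400.00, centroid at (201.67, 26.67).
ΣA = 17600.00 mm²
ΣAx̄ = (13200.00)(82.50) + (4400.00)(201.67) = 1976333.33 mm³
ΣAȳ = (13200.00)(40.00) + (4400.00)(26.67) = 645333.33 mm³
x̄ = 1976333.33 / 17600.00 = 112.29 mm
ȳ = 645333.33 / 17600.00 = 36.67 mm

x̄ = 112.29 mm, ȳ = 36.67 mm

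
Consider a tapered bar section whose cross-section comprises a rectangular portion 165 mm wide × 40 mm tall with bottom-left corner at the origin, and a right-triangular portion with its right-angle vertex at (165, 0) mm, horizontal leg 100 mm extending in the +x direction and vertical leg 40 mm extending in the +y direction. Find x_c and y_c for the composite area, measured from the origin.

rectangular portion: A = 165 × 40 = 6600.00, centroid at (82.50, 20.00).
triangular portion: A = ½·100·40 = 2000.00, centroid at (198.33, 13.33).
ΣA = 8600.00 mm², ΣAx_c = 941166.67 mm³, ΣAy_c = 158666.67 mm³.
x_c = 941166.67/8600.00 = 109.44 mm; y_c = 158666.67/8600.00 = 18.45 mm.

x_c = 109.44 mm, y_c = 18.45 mm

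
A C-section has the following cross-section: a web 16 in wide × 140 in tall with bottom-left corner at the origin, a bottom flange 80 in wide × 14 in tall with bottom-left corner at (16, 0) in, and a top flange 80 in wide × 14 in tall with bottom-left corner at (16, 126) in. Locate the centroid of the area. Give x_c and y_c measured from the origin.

web: A = 16 × 140 = 2240.00, centroid at (8.00, 70.00).
bottom flange: A = 80 × 14 = 1120.00, centroid at (56.00, 7.00).
top flange: A = 80 × 14 = 1120.00, centroid at (56.00, 133.00).
ΣA = 4480.00 in², ΣAx_c = 143360.00 in³, ΣAy_c = 313600.00 in³.
x_c = 143360.00/4480.00 = 32.00 in; y_c = 313600.00/4480.00 = 70.00 in.

x_c = 32.00 in, y_c = 70.00 in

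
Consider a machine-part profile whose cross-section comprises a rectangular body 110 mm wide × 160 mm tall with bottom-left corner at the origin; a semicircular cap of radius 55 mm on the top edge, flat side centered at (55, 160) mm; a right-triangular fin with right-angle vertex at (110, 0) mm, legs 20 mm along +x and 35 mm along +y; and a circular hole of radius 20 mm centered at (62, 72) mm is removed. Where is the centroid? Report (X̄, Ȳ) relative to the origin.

X̄ = 55.60 mm, Ȳ = 102.25 mm

rectangular body: A = 110 × 160 = 17600.00, centroid at (55.00, 80.00).
semicircular top: A = ½π·55² = 4751.66, centroid at (55.00, 183.34).
triangular fin: A = ½·20·35 = 350.00, centroid at (116.67, 11.67).
hole: A = −π·20² = -1256.64, centroid at (62.00, 72.00).
ΣA = 21445.02 mm²
ΣAX̄ = (17600.00)(55.00) + (4751.66)(55.00) + (350.00)(116.67) + (-1256.64)(62.00) = 1192263.07 mm³
ΣAȲ = (17600.00)(80.00) + (4751.66)(183.34) + (350.00)(11.67) + (-1256.64)(72.00) = 2192787.55 mm³
X̄ = 1192263.07 / 21445.02 = 55.60 mm
Ȳ = 2192787.55 / 21445.02 = 102.25 mm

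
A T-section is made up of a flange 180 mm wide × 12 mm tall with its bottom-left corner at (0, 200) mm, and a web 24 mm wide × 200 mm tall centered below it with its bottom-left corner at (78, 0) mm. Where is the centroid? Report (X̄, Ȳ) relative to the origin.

Part | A | x̄ᵢ | ȳᵢ | A·x̄ᵢ | A·ȳᵢ
web | 4800.00 | 90.00 | 100.00 | 432000.00 | 480000.00
flange | 2160.00 | 90.00 | 206.00 | 194400.00 | 444960.00
Σ | 6960.00 |  |  | 626400.00 | 924960.00
X̄ = 626400.00 / 6960.00 = 90.00 mm
Ȳ = 924960.00 / 6960.00 = 132.90 mm

X̄ = 90.00 mm, Ȳ = 132.90 mm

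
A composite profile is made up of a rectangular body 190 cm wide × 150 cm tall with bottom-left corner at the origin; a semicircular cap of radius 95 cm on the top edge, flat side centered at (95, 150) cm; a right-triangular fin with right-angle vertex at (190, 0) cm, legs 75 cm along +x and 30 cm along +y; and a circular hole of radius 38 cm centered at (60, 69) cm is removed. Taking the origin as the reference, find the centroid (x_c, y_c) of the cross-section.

x_c = 102.48 cm, y_c = 115.47 cm

Part | A | x̄ᵢ | ȳᵢ | A·x̄ᵢ | A·ȳᵢ
rectangular body | 28500.00 | 95.00 | 75.00 | 2707500.00 | 2137500.00
semicircular top | 14176.44 | 95.00 | 190.32 | 1346761.50 | 2698048.86
triangular fin | 1125.00 | 215.00 | 10.00 | 241875.00 | 11250.00
hole | -4536.46 | 60.00 | 69.00 | -272187.59 | -313015.73
Σ | 39264.98 |  |  | 4023948.91 | 4533783.14
x_c = 4023948.91 / 39264.98 = 102.48 cm
y_c = 4533783.14 / 39264.98 = 115.47 cm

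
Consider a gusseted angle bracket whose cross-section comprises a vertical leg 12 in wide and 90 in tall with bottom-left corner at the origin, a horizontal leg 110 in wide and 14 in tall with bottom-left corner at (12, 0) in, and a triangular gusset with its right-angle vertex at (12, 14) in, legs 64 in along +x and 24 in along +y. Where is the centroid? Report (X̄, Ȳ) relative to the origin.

X̄ = 39.92 in, Ȳ = 22.51 in

Part | A | x̄ᵢ | ȳᵢ | A·x̄ᵢ | A·ȳᵢ
vertical leg | 1080.00 | 6.00 | 45.00 | 6480.00 | 48600.00
horizontal leg | 1540.00 | 67.00 | 7.00 | 103180.00 | 10780.00
gusset | 768.00 | 33.33 | 22.00 | 25600.00 | 16896.00
Σ | 3388.00 |  |  | 135260.00 | 76276.00
X̄ = 135260.00 / 3388.00 = 39.92 in
Ȳ = 76276.00 / 3388.00 = 22.51 in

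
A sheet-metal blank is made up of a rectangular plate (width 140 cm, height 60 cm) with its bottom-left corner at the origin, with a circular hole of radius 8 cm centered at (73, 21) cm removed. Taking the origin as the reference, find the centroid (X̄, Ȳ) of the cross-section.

X̄ = 69.93 cm, Ȳ = 30.22 cm

plate: A = 140 × 60 = 8400.00, centroid at (70.00, 30.00).
hole: A = −π·8² = -201.06, centroid at (73.00, 21.00).
ΣA = 8198.94 cm², ΣAX̄ = 573322.48 cm³, ΣAȲ = 247777.70 cm³.
X̄ = 573322.48/8198.94 = 69.93 cm; Ȳ = 247777.70/8198.94 = 30.22 cm.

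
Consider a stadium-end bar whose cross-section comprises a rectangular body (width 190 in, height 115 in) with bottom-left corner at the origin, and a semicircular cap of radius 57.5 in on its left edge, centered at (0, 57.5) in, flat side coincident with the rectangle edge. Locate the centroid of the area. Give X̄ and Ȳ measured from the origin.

rectangular body: A = 190 × 115 = 21850.00, centroid at (95.00, 57.50).
semicircular end: A = ½π·57.5² = 5193.45, centroid at (-24.40, 57.50).
ΣA = 27043.45 in²
ΣAX̄ = (21850.00)(95.00) + (5193.45)(-24.40) = 1949010.42 in³
ΣAȲ = (21850.00)(57.50) + (5193.45)(57.50) = 1554998.11 in³
X̄ = 1949010.42 / 27043.45 = 72.07 in
Ȳ = 1554998.11 / 27043.45 = 57.50 in

X̄ = 72.07 in, Ȳ = 57.50 in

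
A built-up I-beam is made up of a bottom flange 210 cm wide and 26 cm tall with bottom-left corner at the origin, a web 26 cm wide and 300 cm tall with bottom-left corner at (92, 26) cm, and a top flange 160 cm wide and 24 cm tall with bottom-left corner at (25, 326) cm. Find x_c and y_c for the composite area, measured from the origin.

x_c = 105.00 cm, y_c = 160.33 cm

bottom flange: A = 210 × 26 = 5460.00, centroid at (105.00, 13.00).
web: A = 26 × 300 = 7800.00, centroid at (105.00, 176.00).
top flange: A = 160 × 24 = 3840.00, centroid at (105.00, 338.00).
ΣA = 17100.00 cm²
ΣAx_c = (5460.00)(105.00) + (7800.00)(105.00) + (3840.00)(105.00) = 1795500.00 cm³
ΣAy_c = (5460.00)(13.00) + (7800.00)(176.00) + (3840.00)(338.00) = 2741700.00 cm³
x_c = 1795500.00 / 17100.00 = 105.00 cm
y_c = 2741700.00 / 17100.00 = 160.33 cm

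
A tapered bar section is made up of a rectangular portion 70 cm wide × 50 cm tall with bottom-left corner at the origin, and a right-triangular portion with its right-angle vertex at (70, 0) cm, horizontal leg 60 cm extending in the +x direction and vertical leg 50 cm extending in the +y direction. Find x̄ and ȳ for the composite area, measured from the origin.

rectangular portion: A = 70 × 50 = 3500.00, centroid at (35.00, 25.00).
triangular portion: A = ½·60·50 = 1500.00, centroid at (90.00, 16.67).
ΣA = 5000.00 cm²
ΣAx̄ = (3500.00)(35.00) + (1500.00)(90.00) = 257500.00 cm³
ΣAȳ = (3500.00)(25.00) + (1500.00)(16.67) = 112500.00 cm³
x̄ = 257500.00 / 5000.00 = 51.50 cm
ȳ = 112500.00 / 5000.00 = 22.50 cm

x̄ = 51.50 cm, ȳ = 22.50 cm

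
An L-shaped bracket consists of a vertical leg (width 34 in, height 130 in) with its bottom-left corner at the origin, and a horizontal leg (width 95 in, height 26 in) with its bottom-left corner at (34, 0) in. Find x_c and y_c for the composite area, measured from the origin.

vertical leg: A = 34 × 130 = 4420.00, centroid at (17.00, 65.00).
horizontal leg: A = 95 × 26 = 2470.00, centroid at (81.50, 13.00).
ΣA = 6890.00 in²
ΣAx_c = (4420.00)(17.00) + (2470.00)(81.50) = 276445.00 in³
ΣAy_c = (4420.00)(65.00) + (2470.00)(13.00) = 319410.00 in³
x_c = 276445.00 / 6890.00 = 40.12 in
y_c = 319410.00 / 6890.00 = 46.36 in

x_c = 40.12 in, y_c = 46.36 in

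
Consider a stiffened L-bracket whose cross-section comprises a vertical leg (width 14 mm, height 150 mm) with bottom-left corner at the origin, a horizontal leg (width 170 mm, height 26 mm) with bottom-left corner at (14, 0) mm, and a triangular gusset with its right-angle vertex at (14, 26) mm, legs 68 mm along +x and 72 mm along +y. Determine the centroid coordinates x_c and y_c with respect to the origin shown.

x_c = 60.44 mm, y_c = 37.62 mm

vertical leg: A = 14 × 150 = 2100.00, centroid at (7.00, 75.00).
horizontal leg: A = 170 × 26 = 4420.00, centroid at (99.00, 13.00).
gusset: A = ½·68·72 = 2448.00, centroid at (36.67, 50.00).
ΣA = 8968.00 mm²
ΣAx_c = (2100.00)(7.00) + (4420.00)(99.00) + (2448.00)(36.67) = 542040.00 mm³
ΣAy_c = (2100.00)(75.00) + (4420.00)(13.00) + (2448.00)(50.00) = 337360.00 mm³
x_c = 542040.00 / 8968.00 = 60.44 mm
y_c = 337360.00 / 8968.00 = 37.62 mm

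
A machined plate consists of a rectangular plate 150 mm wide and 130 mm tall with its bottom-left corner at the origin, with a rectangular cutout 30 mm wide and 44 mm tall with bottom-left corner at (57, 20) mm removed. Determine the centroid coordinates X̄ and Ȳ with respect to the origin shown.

X̄ = 75.22 mm, Ȳ = 66.67 mm

Part | A | x̄ᵢ | ȳᵢ | A·x̄ᵢ | A·ȳᵢ
plate | 19500.00 | 75.00 | 65.00 | 1462500.00 | 1267500.00
hole | -1320.00 | 72.00 | 42.00 | -95040.00 | -55440.00
Σ | 18180.00 |  |  | 1367460.00 | 1212060.00
X̄ = 1367460.00 / 18180.00 = 75.22 mm
Ȳ = 1212060.00 / 18180.00 = 66.67 mm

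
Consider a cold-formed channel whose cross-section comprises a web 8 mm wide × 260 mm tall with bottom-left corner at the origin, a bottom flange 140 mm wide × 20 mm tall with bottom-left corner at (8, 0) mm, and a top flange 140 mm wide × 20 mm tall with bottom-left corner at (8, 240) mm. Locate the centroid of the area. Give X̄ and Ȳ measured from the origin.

web: A = 8 × 260 = 2080.00, centroid at (4.00, 130.00).
bottom flange: A = 140 × 20 = 2800.00, centroid at (78.00, 10.00).
top flange: A = 140 × 20 = 2800.00, centroid at (78.00, 250.00).
ΣA = 7680.00 mm²
ΣAX̄ = (2080.00)(4.00) + (2800.00)(78.00) + (2800.00)(78.00) = 445120.00 mm³
ΣAȲ = (2080.00)(130.00) + (2800.00)(10.00) + (2800.00)(250.00) = 998400.00 mm³
X̄ = 445120.00 / 7680.00 = 57.96 mm
Ȳ = 998400.00 / 7680.00 = 130.00 mm

X̄ = 57.96 mm, Ȳ = 130.00 mm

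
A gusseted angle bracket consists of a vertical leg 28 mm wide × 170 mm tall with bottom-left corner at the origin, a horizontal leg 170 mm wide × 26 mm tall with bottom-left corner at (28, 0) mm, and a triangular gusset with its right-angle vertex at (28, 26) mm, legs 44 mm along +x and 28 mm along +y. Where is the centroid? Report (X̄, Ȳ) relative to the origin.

vertical leg: A = 28 × 170 = 4760.00, centroid at (14.00, 85.00).
horizontal leg: A = 170 × 26 = 4420.00, centroid at (113.00, 13.00).
gusset: A = ½·44·28 = 616.00, centroid at (42.67, 35.33).
ΣA = 9796.00 mm²
ΣAX̄ = (4760.00)(14.00) + (4420.00)(113.00) + (616.00)(42.67) = 592382.67 mm³
ΣAȲ = (4760.00)(85.00) + (4420.00)(13.00) + (616.00)(35.33) = 483825.33 mm³
X̄ = 592382.67 / 9796.00 = 60.47 mm
Ȳ = 483825.33 / 9796.00 = 49.39 mm

X̄ = 60.47 mm, Ȳ = 49.39 mm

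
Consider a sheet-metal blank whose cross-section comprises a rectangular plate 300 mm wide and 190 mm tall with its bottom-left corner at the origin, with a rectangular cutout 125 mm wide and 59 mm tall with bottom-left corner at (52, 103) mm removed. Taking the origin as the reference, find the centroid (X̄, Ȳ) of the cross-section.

plate: A = 300 × 190 = 57000.00, centroid at (150.00, 95.00).
hole: A = −(125 × 59) = -7375.00, centroid at (114.50, 132.50).
ΣA = 49625.00 mm², ΣAX̄ = 7705562.50 mm³, ΣAȲ = 4437812.50 mm³.
X̄ = 7705562.50/49625.00 = 155.28 mm; Ȳ = 4437812.50/49625.00 = 89.43 mm.

X̄ = 155.28 mm, Ȳ = 89.43 mm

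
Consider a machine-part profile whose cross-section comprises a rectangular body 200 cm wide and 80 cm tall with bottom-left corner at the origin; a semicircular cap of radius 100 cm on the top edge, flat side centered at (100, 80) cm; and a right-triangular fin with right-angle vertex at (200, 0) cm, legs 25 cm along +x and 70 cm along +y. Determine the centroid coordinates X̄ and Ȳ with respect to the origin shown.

X̄ = 102.91 cm, Ȳ = 79.30 cm

Part | A | x̄ᵢ | ȳᵢ | A·x̄ᵢ | A·ȳᵢ
rectangular body | 16000.00 | 100.00 | 40.00 | 1600000.00 | 640000.00
semicircular top | 15707.96 | 100.00 | 122.44 | 1570796.33 | 1923303.73
triangular fin | 875.00 | 208.33 | 23.33 | 182291.67 | 20416.67
Σ | 32582.96 |  |  | 3353087.99 | 2583720.39
X̄ = 3353087.99 / 32582.96 = 102.91 cm
Ȳ = 2583720.39 / 32582.96 = 79.30 cm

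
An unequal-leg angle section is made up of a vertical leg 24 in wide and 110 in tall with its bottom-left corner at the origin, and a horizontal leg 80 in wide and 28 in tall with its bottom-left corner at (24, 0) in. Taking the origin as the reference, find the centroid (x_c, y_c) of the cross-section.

vertical leg: A = 24 × 110 = 2640.00, centroid at (12.00, 55.00).
horizontal leg: A = 80 × 28 = 2240.00, centroid at (64.00, 14.00).
ΣA = 4880.00 in², ΣAx_c = 175040.00 in³, ΣAy_c = 176560.00 in³.
x_c = 175040.00/4880.00 = 35.87 in; y_c = 176560.00/4880.00 = 36.18 in.

x_c = 35.87 in, y_c = 36.18 in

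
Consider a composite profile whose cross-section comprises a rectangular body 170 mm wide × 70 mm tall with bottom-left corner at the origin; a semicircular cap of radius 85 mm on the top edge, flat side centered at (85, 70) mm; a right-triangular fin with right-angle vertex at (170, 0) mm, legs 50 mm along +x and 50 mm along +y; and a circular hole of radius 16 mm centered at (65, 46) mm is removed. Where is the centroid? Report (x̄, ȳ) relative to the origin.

Part | A | x̄ᵢ | ȳᵢ | A·x̄ᵢ | A·ȳᵢ
rectangular body | 11900.00 | 85.00 | 35.00 | 1011500.00 | 416500.00
semicircular top | 11349.00 | 85.00 | 106.08 | 964665.29 | 1203846.91
triangular fin | 1250.00 | 186.67 | 16.67 | 233333.33 | 20833.33
hole | -804.25 | 65.00 | 46.00 | -52276.10 | -36995.40
Σ | 23694.76 |  |  | 2157222.53 | 1604184.85
x̄ = 2157222.53 / 23694.76 = 91.04 mm
ȳ = 1604184.85 / 23694.76 = 67.70 mm

x̄ = 91.04 mm, ȳ = 67.70 mm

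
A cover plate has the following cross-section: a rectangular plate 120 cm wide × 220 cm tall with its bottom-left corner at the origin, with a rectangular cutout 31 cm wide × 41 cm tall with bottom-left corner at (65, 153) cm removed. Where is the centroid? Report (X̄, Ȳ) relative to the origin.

Part | A | x̄ᵢ | ȳᵢ | A·x̄ᵢ | A·ȳᵢ
plate | 26400.00 | 60.00 | 110.00 | 1584000.00 | 2904000.00
hole | -1271.00 | 80.50 | 173.50 | -102315.50 | -220518.50
Σ | 25129.00 |  |  | 1481684.50 | 2683481.50
X̄ = 1481684.50 / 25129.00 = 58.96 cm
Ȳ = 2683481.50 / 25129.00 = 106.79 cm

X̄ = 58.96 cm, Ȳ = 106.79 cm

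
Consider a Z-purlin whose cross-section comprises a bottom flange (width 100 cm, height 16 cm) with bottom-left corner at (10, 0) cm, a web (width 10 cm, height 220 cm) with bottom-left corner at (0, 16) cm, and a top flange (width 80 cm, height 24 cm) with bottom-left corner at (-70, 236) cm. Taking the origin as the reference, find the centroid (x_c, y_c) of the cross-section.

bottom flange: A = 100 × 16 = 1600.00, centroid at (60.00, 8.00).
web: A = 10 × 220 = 2200.00, centroid at (5.00, 126.00).
top flange: A = 80 × 24 = 1920.00, centroid at (-30.00, 248.00).
ΣA = 5720.00 cm², ΣAx_c = 49400.00 cm³, ΣAy_c = 766160.00 cm³.
x_c = 49400.00/5720.00 = 8.64 cm; y_c = 766160.00/5720.00 = 133.94 cm.

x_c = 8.64 cm, y_c = 133.94 cm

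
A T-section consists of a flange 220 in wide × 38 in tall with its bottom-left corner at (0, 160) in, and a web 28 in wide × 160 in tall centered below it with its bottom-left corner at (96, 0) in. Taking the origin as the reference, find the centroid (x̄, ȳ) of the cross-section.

Part | A | x̄ᵢ | ȳᵢ | A·x̄ᵢ | A·ȳᵢ
web | 4480.00 | 110.00 | 80.00 | 492800.00 | 358400.00
flange | 8360.00 | 110.00 | 179.00 | 919600.00 | 1496440.00
Σ | 12840.00 |  |  | 1412400.00 | 1854840.00
x̄ = 1412400.00 / 12840.00 = 110.00 in
ȳ = 1854840.00 / 12840.00 = 144.46 in

x̄ = 110.00 in, ȳ = 144.46 in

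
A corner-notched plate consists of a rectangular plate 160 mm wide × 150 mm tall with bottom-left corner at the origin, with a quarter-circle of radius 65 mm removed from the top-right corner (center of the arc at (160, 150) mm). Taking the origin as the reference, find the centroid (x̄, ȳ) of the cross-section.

x̄ = 71.59 mm, ȳ = 67.39 mm

plate: A = 160 × 150 = 24000.00, centroid at (80.00, 75.00).
removed quarter-circle: A = −¼π·65² = -3318.31, centroid at (132.41, 122.41).
ΣA = 20681.69 mm²
ΣAx̄ = (24000.00)(80.00) + (-3318.31)(132.41) = 1480612.51 mm³
ΣAȳ = (24000.00)(75.00) + (-3318.31)(122.41) = 1393795.58 mm³
x̄ = 1480612.51 / 20681.69 = 71.59 mm
ȳ = 1393795.58 / 20681.69 = 67.39 mm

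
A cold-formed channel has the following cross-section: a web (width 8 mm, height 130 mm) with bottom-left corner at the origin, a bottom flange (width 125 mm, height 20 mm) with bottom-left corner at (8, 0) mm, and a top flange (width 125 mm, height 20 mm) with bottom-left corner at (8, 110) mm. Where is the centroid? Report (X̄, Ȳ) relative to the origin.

web: A = 8 × 130 = 1040.00, centroid at (4.00, 65.00).
bottom flange: A = 125 × 20 = 2500.00, centroid at (70.50, 10.00).
top flange: A = 125 × 20 = 2500.00, centroid at (70.50, 120.00).
ΣA = 6040.00 mm²
ΣAX̄ = (1040.00)(4.00) + (2500.00)(70.50) + (2500.00)(70.50) = 356660.00 mm³
ΣAȲ = (1040.00)(65.00) + (2500.00)(10.00) + (2500.00)(120.00) = 392600.00 mm³
X̄ = 356660.00 / 6040.00 = 59.05 mm
Ȳ = 392600.00 / 6040.00 = 65.00 mm

X̄ = 59.05 mm, Ȳ = 65.00 mm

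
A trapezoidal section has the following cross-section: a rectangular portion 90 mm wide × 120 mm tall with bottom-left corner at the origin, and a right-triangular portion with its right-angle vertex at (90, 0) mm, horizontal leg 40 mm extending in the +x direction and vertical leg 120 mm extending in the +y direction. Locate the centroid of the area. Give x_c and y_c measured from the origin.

rectangular portion: A = 90 × 120 = 10800.00, centroid at (45.00, 60.00).
triangular portion: A = ½·40·120 = 2400.00, centroid at (103.33, 40.00).
ΣA = 13200.00 mm²
ΣAx_c = (10800.00)(45.00) + (2400.00)(103.33) = 734000.00 mm³
ΣAy_c = (10800.00)(60.00) + (2400.00)(40.00) = 744000.00 mm³
x_c = 734000.00 / 13200.00 = 55.61 mm
y_c = 744000.00 / 13200.00 = 56.36 mm

x_c = 55.61 mm, y_c = 56.36 mm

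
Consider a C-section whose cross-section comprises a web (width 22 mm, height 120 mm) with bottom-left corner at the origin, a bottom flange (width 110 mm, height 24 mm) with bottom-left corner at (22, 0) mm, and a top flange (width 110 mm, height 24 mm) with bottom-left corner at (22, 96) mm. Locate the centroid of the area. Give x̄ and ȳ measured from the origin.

x̄ = 55.00 mm, ȳ = 60.00 mm

Part | A | x̄ᵢ | ȳᵢ | A·x̄ᵢ | A·ȳᵢ
web | 2640.00 | 11.00 | 60.00 | 29040.00 | 158400.00
bottom flange | 2640.00 | 77.00 | 12.00 | 203280.00 | 31680.00
top flange | 2640.00 | 77.00 | 108.00 | 203280.00 | 285120.00
Σ | 7920.00 |  |  | 435600.00 | 475200.00
x̄ = 435600.00 / 7920.00 = 55.00 mm
ȳ = 475200.00 / 7920.00 = 60.00 mm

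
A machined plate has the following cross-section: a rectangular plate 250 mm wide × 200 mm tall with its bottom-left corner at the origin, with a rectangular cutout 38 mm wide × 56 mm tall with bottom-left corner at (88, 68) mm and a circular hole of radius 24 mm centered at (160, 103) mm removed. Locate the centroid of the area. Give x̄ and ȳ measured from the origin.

Part | A | x̄ᵢ | ȳᵢ | A·x̄ᵢ | A·ȳᵢ
plate | 50000.00 | 125.00 | 100.00 | 6250000.00 | 5000000.00
hole 1 | -2128.00 | 107.00 | 96.00 | -227696.00 | -204288.00
hole 2 | -1809.56 | 160.00 | 103.00 | -289529.18 | -186384.41
Σ | 46062.44 |  |  | 5732774.82 | 4609327.59
x̄ = 5732774.82 / 46062.44 = 124.46 mm
ȳ = 4609327.59 / 46062.44 = 100.07 mm

x̄ = 124.46 mm, ȳ = 100.07 mm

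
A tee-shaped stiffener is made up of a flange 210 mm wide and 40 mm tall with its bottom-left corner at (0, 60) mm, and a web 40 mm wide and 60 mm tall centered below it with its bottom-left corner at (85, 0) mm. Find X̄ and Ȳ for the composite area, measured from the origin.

web: A = 40 × 60 = 2400.00, centroid at (105.00, 30.00).
flange: A = 210 × 40 = 8400.00, centroid at (105.00, 80.00).
ΣA = 10800.00 mm², ΣAX̄ = 1134000.00 mm³, ΣAȲ = 744000.00 mm³.
X̄ = 1134000.00/10800.00 = 105.00 mm; Ȳ = 744000.00/10800.00 = 68.89 mm.

X̄ = 105.00 mm, Ȳ = 68.89 mm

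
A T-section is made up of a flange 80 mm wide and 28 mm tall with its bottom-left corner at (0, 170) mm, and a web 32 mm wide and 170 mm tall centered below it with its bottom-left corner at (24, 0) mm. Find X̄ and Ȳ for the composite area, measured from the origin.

web: A = 32 × 170 = 5440.00, centroid at (40.00, 85.00).
flange: A = 80 × 28 = 2240.00, centroid at (40.00, 184.00).
ΣA = 7680.00 mm²
ΣAX̄ = (5440.00)(40.00) + (2240.00)(40.00) = 307200.00 mm³
ΣAȲ = (5440.00)(85.00) + (2240.00)(184.00) = 874560.00 mm³
X̄ = 307200.00 / 7680.00 = 40.00 mm
Ȳ = 874560.00 / 7680.00 = 113.88 mm

X̄ = 40.00 mm, Ȳ = 113.88 mm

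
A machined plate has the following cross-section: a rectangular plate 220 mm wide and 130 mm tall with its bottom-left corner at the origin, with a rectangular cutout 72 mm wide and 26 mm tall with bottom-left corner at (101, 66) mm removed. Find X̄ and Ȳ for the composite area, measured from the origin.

X̄ = 108.11 mm, Ȳ = 64.02 mm

Part | A | x̄ᵢ | ȳᵢ | A·x̄ᵢ | A·ȳᵢ
plate | 28600.00 | 110.00 | 65.00 | 3146000.00 | 1859000.00
hole | -1872.00 | 137.00 | 79.00 | -256464.00 | -147888.00
Σ | 26728.00 |  |  | 2889536.00 | 1711112.00
X̄ = 2889536.00 / 26728.00 = 108.11 mm
Ȳ = 1711112.00 / 26728.00 = 64.02 mm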